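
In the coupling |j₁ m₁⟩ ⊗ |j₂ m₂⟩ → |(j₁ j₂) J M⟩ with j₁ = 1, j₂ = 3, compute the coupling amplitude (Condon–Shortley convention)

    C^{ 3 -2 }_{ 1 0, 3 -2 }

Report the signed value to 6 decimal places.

triangle: 1!*1!*5!/8! = 120/40320
(j±m)!: 1!*1!*1!*5!*1!*5! = 14400
prefactor² = (2J+1)*Δ*N² = 300
  k=0: +1/(0!*1!*1!*1!*0!*4!) = 1/24
  k=1: −1/(1!*0!*0!*0!*1!*5!) = -1/120
Σ = 1/30  ⇒  CG² = 300*1/30² = 1/3
CG = +√(1/3) = +0.577350

+0.577350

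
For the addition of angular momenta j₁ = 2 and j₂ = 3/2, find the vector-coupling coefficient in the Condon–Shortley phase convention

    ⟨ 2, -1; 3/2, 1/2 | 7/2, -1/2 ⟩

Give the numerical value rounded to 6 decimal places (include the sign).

+√(12/35) = +0.585540

j₁+j₂−J=0  J+j₁−j₂=4  J−j₁+j₂=3  j₁+j₂+J+1=8
(j₁±m₁, j₂±m₂, J±M) = (1,3,2,1,3,4)
P² = 1728/35
sum k=0..0:
  [0] +1/12 = 1/12
S = 1/12
C² = P²·S² = 12/35 ; C = +0.585540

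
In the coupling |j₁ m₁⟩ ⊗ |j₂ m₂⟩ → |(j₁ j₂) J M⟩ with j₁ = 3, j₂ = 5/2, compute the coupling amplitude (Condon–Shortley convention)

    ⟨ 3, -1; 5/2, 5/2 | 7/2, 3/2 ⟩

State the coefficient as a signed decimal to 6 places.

j₁+j₂−J=2  J+j₁−j₂=4  J−j₁+j₂=3  j₁+j₂+J+1=10
(j₁±m₁, j₂±m₂, J±M) = (2,4,5,0,5,2)
P² = 6144/7
sum k=2..2:
  [2] +1/48 = 1/48
S = 1/48
C² = P²·S² = 8/21 ; C = +0.617213

+0.617213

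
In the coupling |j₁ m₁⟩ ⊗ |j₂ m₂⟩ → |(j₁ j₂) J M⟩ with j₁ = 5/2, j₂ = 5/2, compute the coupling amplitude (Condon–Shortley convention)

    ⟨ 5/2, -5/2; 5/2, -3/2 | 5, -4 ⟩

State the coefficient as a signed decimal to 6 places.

+0.707107  (= +√(1/2))

j₁+j₂−J=0  J+j₁−j₂=5  J−j₁+j₂=5  j₁+j₂+J+1=11
(j₁±m₁, j₂±m₂, J±M) = (0,5,1,4,1,9)
P² = 4147200
sum k=0..0:
  [0] +1/2880 = 1/2880
S = 1/2880
C² = P²·S² = 1/2 ; C = +0.707107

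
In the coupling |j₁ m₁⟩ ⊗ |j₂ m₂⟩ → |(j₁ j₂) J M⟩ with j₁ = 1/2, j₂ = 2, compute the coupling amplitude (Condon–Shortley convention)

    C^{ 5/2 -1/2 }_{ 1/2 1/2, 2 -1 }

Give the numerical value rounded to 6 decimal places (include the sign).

√[6·0!1!4!/6! · 1!0!1!3!2!3!] = √(72/5)
  +(−1)^0/∏(0,0,0,1,1,3)! = 1/6  (running 1/6)
⟨..|..⟩ = √(72/5)·(1/6) = +0.632456

+√(2/5) ≈ +0.632456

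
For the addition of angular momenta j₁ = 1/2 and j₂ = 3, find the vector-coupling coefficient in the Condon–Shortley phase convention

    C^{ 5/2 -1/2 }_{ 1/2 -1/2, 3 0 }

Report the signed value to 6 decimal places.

−√(3/7) ≈ -0.654654

j₁+j₂−J=1  J+j₁−j₂=0  J−j₁+j₂=5  j₁+j₂+J+1=7
(j₁±m₁, j₂±m₂, J±M) = (0,1,3,3,2,3)
P² = 432/7
sum k=1..1:
  [1] −1/12 = -1/12
S = -1/12
C² = P²·S² = 3/7 ; C = -0.654654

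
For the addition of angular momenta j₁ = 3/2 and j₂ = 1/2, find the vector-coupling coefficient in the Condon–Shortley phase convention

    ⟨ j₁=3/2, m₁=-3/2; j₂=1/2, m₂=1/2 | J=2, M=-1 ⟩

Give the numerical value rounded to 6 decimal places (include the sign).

+√(1/4) ≈ +0.500000

√[5·0!3!1!/5! · 0!3!1!0!1!3!] = √(9)
  +(−1)^0/∏(0,0,3,1,0,0)! = 1/6  (running 1/6)
⟨..|..⟩ = √(9)·(1/6) = +0.500000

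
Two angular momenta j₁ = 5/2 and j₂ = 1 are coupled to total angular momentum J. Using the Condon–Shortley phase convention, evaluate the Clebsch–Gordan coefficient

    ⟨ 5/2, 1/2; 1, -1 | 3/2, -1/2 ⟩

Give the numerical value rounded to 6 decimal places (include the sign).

triangle: 2!·3!·0!/6! = 12/720
(j±m)!: 3!·2!·0!·2!·1!·2! = 48
prefactor² = (2J+1)·Δ·N² = 16/5
  k=0: +1/(0!·2!·2!·0!·1!·0!) = 1/4
Σ = 1/4  ⇒  CG² = 16/5·1/4² = 1/5
CG = +√(1/5) = +0.447214

+√(1/5) ≈ +0.447214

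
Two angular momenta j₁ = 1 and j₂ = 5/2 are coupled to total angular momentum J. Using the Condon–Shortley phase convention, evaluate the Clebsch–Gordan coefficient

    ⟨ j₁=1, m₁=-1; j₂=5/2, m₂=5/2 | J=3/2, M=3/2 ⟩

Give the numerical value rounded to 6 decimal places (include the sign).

triangle: 2!×0!×3!/6! = 12/720
(j±m)!: 0!×2!×5!×0!×3!×0! = 1440
prefactor² = (2J+1)×Δ×N² = 96
  k=2: +1/(2!×0!×0!×3!×0!×0!) = 1/12
Σ = 1/12  ⇒  CG² = 96×1/12² = 2/3
CG = +√(2/3) = +0.816497

+0.816497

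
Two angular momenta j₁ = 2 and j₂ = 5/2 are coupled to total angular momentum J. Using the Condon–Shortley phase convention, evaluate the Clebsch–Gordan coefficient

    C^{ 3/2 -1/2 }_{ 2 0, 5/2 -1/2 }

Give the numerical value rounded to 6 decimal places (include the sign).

j₁+j₂−J=3  J+j₁−j₂=1  J−j₁+j₂=2  j₁+j₂+J+1=7
(j₁±m₁, j₂±m₂, J±M) = (2,2,2,3,1,2)
P² = 32/35
sum k=1..2:
  [1] −1/2 = -1/2
  [2] +1/4 = 1/4
S = -1/4
C² = P²·S² = 2/35 ; C = -0.239046

-0.239046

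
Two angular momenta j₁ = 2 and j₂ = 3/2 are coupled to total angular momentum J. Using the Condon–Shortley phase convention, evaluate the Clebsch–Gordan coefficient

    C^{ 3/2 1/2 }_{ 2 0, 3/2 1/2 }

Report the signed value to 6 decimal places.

-0.447214  (= −√(1/5))

j₁+j₂−J=2  J+j₁−j₂=2  J−j₁+j₂=1  j₁+j₂+J+1=6
(j₁±m₁, j₂±m₂, J±M) = (2,2,2,1,2,1)
P² = 16/45
sum k=1..2:
  [1] −1/1 = -1
  [2] +1/4 = 1/4
S = -3/4
C² = P²·S² = 1/5 ; C = -0.447214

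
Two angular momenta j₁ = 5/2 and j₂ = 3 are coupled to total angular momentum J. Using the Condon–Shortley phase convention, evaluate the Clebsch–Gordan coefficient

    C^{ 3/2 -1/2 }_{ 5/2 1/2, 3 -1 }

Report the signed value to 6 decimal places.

-0.097590  (= −√(1/105))

√[4·4!1!2!/8! · 3!2!2!4!1!2!] = √(192/35)
  +(−1)^1/∏(1,3,1,1,0,1)! = -1/6  (running -1/6)
  +(−1)^2/∏(2,2,0,0,1,2)! = 1/8  (running -1/24)
⟨..|..⟩ = √(192/35)·(-1/24) = -0.097590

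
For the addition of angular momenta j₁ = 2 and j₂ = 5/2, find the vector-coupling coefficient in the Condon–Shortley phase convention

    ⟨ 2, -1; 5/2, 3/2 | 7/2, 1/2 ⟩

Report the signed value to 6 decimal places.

−√(121/315) ≈ -0.619780

triangle: 1!·3!·4!/9! = 144/362880
(j±m)!: 1!·3!·4!·1!·4!·3! = 20736
prefactor² = (2J+1)·Δ·N² = 2304/35
  k=0: +1/(0!·1!·3!·4!·0!·0!) = 1/144
  k=1: −1/(1!·0!·2!·3!·1!·1!) = -1/12
Σ = -11/144  ⇒  CG² = 2304/35·(-11/144)² = 121/315
CG = −√(121/315) = -0.619780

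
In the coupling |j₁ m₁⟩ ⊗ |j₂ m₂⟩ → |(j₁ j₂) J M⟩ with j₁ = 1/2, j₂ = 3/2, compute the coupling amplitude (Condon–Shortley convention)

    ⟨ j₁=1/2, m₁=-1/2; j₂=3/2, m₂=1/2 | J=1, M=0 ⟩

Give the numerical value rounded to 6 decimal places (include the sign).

j₁+j₂−J=1  J+j₁−j₂=0  J−j₁+j₂=2  j₁+j₂+J+1=4
(j₁±m₁, j₂±m₂, J±M) = (0,1,2,1,1,1)
P² = 1/2
sum k=1..1:
  [1] −1/1 = -1
S = -1
C² = P²·S² = 1/2 ; C = -0.707107

-0.707107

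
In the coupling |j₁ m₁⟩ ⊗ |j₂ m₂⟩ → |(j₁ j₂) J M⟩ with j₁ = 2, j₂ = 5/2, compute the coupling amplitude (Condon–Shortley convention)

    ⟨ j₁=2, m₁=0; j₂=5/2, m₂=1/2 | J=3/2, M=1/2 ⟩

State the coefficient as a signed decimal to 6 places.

j₁+j₂−J=3  J+j₁−j₂=1  J−j₁+j₂=2  j₁+j₂+J+1=7
(j₁±m₁, j₂±m₂, J±M) = (2,2,3,2,2,1)
P² = 32/35
sum k=1..2:
  [1] −1/4 = -1/4
  [2] +1/2 = 1/2
S = 1/4
C² = P²·S² = 2/35 ; C = +0.239046

+0.239046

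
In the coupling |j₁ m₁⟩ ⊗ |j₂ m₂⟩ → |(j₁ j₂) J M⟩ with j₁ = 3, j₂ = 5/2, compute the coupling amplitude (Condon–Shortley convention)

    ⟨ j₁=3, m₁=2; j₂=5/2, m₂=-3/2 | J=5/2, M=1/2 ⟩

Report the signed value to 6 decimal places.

√[6·3!3!2!/9! · 5!1!1!4!3!2!] = √(288/7)
  +(−1)^0/∏(0,3,1,1,2,1)! = 1/12  (running 1/12)
  +(−1)^1/∏(1,2,0,0,3,2)! = -1/24  (running 1/24)
⟨..|..⟩ = √(288/7)·(1/24) = +0.267261

+√(1/14) ≈ +0.267261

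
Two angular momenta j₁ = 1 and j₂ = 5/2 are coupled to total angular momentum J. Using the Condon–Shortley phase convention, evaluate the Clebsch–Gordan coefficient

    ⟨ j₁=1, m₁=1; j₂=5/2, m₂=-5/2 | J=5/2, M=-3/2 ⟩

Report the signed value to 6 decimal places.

triangle: 1!·1!·4!/7! = 24/5040
(j±m)!: 2!·0!·0!·5!·1!·4! = 5760
prefactor² = (2J+1)·Δ·N² = 1152/7
  k=0: +1/(0!·1!·0!·0!·1!·4!) = 1/24
Σ = 1/24  ⇒  CG² = 1152/7·1/24² = 2/7
CG = +√(2/7) = +0.534522

+0.534522  (= +√(2/7))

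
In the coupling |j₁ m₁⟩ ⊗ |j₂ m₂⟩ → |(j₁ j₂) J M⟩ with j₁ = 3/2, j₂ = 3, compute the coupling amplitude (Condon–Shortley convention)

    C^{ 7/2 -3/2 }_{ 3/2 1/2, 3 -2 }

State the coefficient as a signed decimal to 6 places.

+√(3/7) = +0.654654

√[8·1!2!5!/9! · 2!1!1!5!2!5!] = √(6400/21)
  +(−1)^0/∏(0,1,1,1,1,4)! = 1/24  (running 1/24)
  +(−1)^1/∏(1,0,0,0,2,5)! = -1/240  (running 3/80)
⟨..|..⟩ = √(6400/21)·(3/80) = +0.654654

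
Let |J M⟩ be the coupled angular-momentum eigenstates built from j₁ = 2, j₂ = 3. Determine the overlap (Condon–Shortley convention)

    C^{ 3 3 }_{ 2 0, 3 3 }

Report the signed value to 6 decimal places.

+√(5/12) ≈ +0.645497

j₁+j₂−J=2  J+j₁−j₂=2  J−j₁+j₂=4  j₁+j₂+J+1=9
(j₁±m₁, j₂±m₂, J±M) = (2,2,6,0,6,0)
P² = 3840
sum k=2..2:
  [2] +1/96 = 1/96
S = 1/96
C² = P²·S² = 5/12 ; C = +0.645497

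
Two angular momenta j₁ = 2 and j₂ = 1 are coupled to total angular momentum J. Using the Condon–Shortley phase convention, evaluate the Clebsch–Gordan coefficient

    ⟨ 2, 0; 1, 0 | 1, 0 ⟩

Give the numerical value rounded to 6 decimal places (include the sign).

−√(2/5) = -0.632456

√[3·2!2!0!/5! · 2!2!1!1!1!1!] = √(2/5)
  +(−1)^1/∏(1,1,1,0,1,0)! = -1  (running -1)
⟨..|..⟩ = √(2/5)·(-1) = -0.632456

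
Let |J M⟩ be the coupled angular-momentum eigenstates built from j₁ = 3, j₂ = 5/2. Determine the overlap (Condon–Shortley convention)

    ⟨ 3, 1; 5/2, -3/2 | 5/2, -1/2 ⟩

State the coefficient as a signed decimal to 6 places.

−√(1/35) ≈ -0.169031

√[6·3!3!2!/9! · 4!2!1!4!2!3!] = √(576/35)
  +(−1)^0/∏(0,3,2,1,1,1)! = 1/12  (running 1/12)
  +(−1)^1/∏(1,2,1,0,2,2)! = -1/8  (running -1/24)
⟨..|..⟩ = √(576/35)·(-1/24) = -0.169031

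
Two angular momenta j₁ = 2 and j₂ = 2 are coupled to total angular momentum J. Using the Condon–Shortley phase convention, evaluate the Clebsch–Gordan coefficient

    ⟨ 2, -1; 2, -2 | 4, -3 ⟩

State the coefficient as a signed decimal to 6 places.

j₁+j₂−J=0  J+j₁−j₂=4  J−j₁+j₂=4  j₁+j₂+J+1=9
(j₁±m₁, j₂±m₂, J±M) = (1,3,0,4,1,7)
P² = 10368
sum k=0..0:
  [0] +1/144 = 1/144
S = 1/144
C² = P²·S² = 1/2 ; C = +0.707107

+0.707107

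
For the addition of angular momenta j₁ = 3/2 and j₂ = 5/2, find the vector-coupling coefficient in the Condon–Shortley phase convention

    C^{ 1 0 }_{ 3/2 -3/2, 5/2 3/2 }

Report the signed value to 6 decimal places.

j₁+j₂−J=3  J+j₁−j₂=0  J−j₁+j₂=2  j₁+j₂+J+1=6
(j₁±m₁, j₂±m₂, J±M) = (0,3,4,1,1,1)
P² = 36/5
sum k=3..3:
  [3] −1/6 = -1/6
S = -1/6
C² = P²·S² = 1/5 ; C = -0.447214

-0.447214  (= −√(1/5))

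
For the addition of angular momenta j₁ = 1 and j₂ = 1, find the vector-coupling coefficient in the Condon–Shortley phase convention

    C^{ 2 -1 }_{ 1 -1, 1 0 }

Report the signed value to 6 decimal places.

+0.707107  (= +√(1/2))

√[5·0!2!2!/5! · 0!2!1!1!1!3!] = √(2)
  +(−1)^0/∏(0,0,2,1,0,1)! = 1/2  (running 1/2)
⟨..|..⟩ = √(2)·(1/2) = +0.707107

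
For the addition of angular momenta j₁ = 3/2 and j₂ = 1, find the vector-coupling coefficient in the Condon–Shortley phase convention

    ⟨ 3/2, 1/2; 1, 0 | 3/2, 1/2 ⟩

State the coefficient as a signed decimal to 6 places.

+√(1/15) = +0.258199

triangle: 1!×2!×1!/5! = 2/120
(j±m)!: 2!×1!×1!×1!×2!×1! = 4
prefactor² = (2J+1)×Δ×N² = 4/15
  k=0: +1/(0!×1!×1!×1!×1!×0!) = 1
  k=1: −1/(1!×0!×0!×0!×2!×1!) = -1/2
Σ = 1/2  ⇒  CG² = 4/15×1/2² = 1/15
CG = +√(1/15) = +0.258199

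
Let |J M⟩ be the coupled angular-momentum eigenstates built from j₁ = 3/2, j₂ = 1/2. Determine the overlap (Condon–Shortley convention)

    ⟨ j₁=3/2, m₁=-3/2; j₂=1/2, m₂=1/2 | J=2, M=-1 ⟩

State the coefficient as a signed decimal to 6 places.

j₁+j₂−J=0  J+j₁−j₂=3  J−j₁+j₂=1  j₁+j₂+J+1=5
(j₁±m₁, j₂±m₂, J±M) = (0,3,1,0,1,3)
P² = 9
sum k=0..0:
  [0] +1/6 = 1/6
S = 1/6
C² = P²·S² = 1/4 ; C = +0.500000

+0.500000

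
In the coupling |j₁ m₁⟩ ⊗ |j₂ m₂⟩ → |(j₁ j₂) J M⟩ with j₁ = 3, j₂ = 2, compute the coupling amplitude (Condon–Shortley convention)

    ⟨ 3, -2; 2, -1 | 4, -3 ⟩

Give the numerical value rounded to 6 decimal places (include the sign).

−√(1/20) ≈ -0.223607

√[9·1!5!3!/10! · 1!5!1!3!1!7!] = √(6480)
  +(−1)^0/∏(0,1,5,1,0,2)! = 1/240  (running 1/240)
  +(−1)^1/∏(1,0,4,0,1,3)! = -1/144  (running -1/360)
⟨..|..⟩ = √(6480)·(-1/360) = -0.223607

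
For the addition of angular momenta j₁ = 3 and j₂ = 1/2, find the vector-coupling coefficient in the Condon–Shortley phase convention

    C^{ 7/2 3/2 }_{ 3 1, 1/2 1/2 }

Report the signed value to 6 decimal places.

+0.845154  (= +√(5/7))

√[8·0!6!1!/8! · 4!2!1!0!5!2!] = √(11520/7)
  +(−1)^0/∏(0,0,2,1,4,0)! = 1/48  (running 1/48)
⟨..|..⟩ = √(11520/7)·(1/48) = +0.845154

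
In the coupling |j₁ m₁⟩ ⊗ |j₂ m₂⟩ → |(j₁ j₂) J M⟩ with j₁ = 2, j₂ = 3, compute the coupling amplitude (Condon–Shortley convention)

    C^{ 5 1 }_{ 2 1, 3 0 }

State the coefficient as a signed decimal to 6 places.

√[11·0!4!6!/11! · 3!1!3!3!6!4!] = √(124416/7)
  +(−1)^0/∏(0,0,1,3,3,3)! = 1/216  (running 1/216)
⟨..|..⟩ = √(124416/7)·(1/216) = +0.617213

+0.617213  (= +√(8/21))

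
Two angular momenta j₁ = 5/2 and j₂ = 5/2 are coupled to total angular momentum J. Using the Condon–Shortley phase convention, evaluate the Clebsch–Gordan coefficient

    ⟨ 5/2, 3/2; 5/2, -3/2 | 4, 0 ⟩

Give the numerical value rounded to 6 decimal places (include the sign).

√[9·1!4!4!/10! · 4!1!1!4!4!4!] = √(82944/175)
  +(−1)^0/∏(0,1,1,1,3,3)! = 1/36  (running 1/36)
  +(−1)^1/∏(1,0,0,0,4,4)! = -1/576  (running 5/192)
⟨..|..⟩ = √(82944/175)·(5/192) = +0.566947

+√(9/28) = +0.566947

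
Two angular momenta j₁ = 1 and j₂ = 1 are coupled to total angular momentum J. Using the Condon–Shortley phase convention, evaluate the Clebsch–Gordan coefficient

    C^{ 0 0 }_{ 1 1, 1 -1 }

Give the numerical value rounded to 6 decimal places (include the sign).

triangle: 2!×0!×0!/3! = 2/6
(j±m)!: 2!×0!×0!×2!×0!×0! = 4
prefactor² = (2J+1)×Δ×N² = 4/3
  k=0: +1/(0!×2!×0!×0!×0!×0!) = 1/2
Σ = 1/2  ⇒  CG² = 4/3×1/2² = 1/3
CG = +√(1/3) = +0.577350

+0.577350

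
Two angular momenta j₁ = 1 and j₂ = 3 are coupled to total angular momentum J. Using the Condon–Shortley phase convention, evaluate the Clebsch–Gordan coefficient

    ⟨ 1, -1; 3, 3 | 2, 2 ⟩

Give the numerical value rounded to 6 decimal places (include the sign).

√[5·2!0!4!/7! · 0!2!6!0!4!0!] = √(11520/7)
  +(−1)^2/∏(2,0,0,4,0,0)! = 1/48  (running 1/48)
⟨..|..⟩ = √(11520/7)·(1/48) = +0.845154

+0.845154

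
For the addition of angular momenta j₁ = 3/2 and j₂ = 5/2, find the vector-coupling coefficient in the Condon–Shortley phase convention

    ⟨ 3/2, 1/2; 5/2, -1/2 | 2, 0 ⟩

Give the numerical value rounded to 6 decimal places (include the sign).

triangle: 2!×1!×3!/7! = 12/5040
(j±m)!: 2!×1!×2!×3!×2!×2! = 96
prefactor² = (2J+1)×Δ×N² = 8/7
  k=0: +1/(0!×2!×1!×2!×0!×1!) = 1/4
  k=1: −1/(1!×1!×0!×1!×1!×2!) = -1/2
Σ = -1/4  ⇒  CG² = 8/7×(-1/4)² = 1/14
CG = −√(1/14) = -0.267261

-0.267261  (= −√(1/14))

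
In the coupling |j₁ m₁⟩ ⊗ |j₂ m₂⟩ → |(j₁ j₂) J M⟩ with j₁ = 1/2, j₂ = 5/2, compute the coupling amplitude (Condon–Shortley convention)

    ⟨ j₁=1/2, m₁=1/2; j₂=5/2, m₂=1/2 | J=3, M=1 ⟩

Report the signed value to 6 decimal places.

+√(2/3) ≈ +0.816497

triangle: 0!·1!·5!/7! = 120/5040
(j±m)!: 1!·0!·3!·2!·4!·2! = 576
prefactor² = (2J+1)·Δ·N² = 96
  k=0: +1/(0!·0!·0!·3!·1!·2!) = 1/12
Σ = 1/12  ⇒  CG² = 96·1/12² = 2/3
CG = +√(2/3) = +0.816497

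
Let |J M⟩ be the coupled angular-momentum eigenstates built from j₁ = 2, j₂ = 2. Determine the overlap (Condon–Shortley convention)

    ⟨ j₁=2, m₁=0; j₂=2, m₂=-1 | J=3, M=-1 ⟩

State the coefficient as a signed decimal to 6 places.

j₁+j₂−J=1  J+j₁−j₂=3  J−j₁+j₂=3  j₁+j₂+J+1=8
(j₁±m₁, j₂±m₂, J±M) = (2,2,1,3,2,4)
P² = 36/5
sum k=0..1:
  [0] +1/4 = 1/4
  [1] −1/12 = -1/12
S = 1/6
C² = P²·S² = 1/5 ; C = +0.447214

+√(1/5) = +0.447214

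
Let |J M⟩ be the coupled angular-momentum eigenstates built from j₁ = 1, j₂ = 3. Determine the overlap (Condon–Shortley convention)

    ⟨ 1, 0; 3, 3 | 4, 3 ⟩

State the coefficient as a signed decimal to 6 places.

triangle: 0!*2!*6!/9! = 1440/362880
(j±m)!: 1!*1!*6!*0!*7!*1! = 3628800
prefactor² = (2J+1)*Δ*N² = 129600
  k=0: +1/(0!*0!*1!*6!*1!*0!) = 1/720
Σ = 1/720  ⇒  CG² = 129600*1/720² = 1/4
CG = +√(1/4) = +0.500000

+√(1/4) = +0.500000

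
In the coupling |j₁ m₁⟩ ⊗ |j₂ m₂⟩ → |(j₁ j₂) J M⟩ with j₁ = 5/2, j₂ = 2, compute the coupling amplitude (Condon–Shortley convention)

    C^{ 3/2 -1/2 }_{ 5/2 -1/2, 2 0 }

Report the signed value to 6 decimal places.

j₁+j₂−J=3  J+j₁−j₂=2  J−j₁+j₂=1  j₁+j₂+J+1=7
(j₁±m₁, j₂±m₂, J±M) = (2,3,2,2,1,2)
P² = 32/35
sum k=1..2:
  [1] −1/4 = -1/4
  [2] +1/2 = 1/2
S = 1/4
C² = P²·S² = 2/35 ; C = +0.239046

+√(2/35) = +0.239046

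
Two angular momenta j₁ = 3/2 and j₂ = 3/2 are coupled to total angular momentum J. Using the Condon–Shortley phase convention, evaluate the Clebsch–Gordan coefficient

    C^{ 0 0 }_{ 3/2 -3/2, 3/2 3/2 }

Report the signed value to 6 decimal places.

j₁+j₂−J=3  J+j₁−j₂=0  J−j₁+j₂=0  j₁+j₂+J+1=4
(j₁±m₁, j₂±m₂, J±M) = (0,3,3,0,0,0)
P² = 9
sum k=3..3:
  [3] −1/6 = -1/6
S = -1/6
C² = P²·S² = 1/4 ; C = -0.500000

−√(1/4) = -0.500000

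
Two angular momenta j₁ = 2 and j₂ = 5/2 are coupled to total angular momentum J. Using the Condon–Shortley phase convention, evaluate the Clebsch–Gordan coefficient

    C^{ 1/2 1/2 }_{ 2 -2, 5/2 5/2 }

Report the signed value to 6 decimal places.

+√(1/3) ≈ +0.577350

j₁+j₂−J=4  J+j₁−j₂=0  J−j₁+j₂=1  j₁+j₂+J+1=6
(j₁±m₁, j₂±m₂, J±M) = (0,4,5,0,1,0)
P² = 192
sum k=4..4:
  [4] +1/24 = 1/24
S = 1/24
C² = P²·S² = 1/3 ; C = +0.577350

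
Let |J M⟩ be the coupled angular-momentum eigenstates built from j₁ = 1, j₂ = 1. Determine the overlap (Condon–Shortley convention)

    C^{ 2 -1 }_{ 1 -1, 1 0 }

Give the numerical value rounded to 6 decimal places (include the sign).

triangle: 0!·2!·2!/5! = 4/120
(j±m)!: 0!·2!·1!·1!·1!·3! = 12
prefactor² = (2J+1)·Δ·N² = 2
  k=0: +1/(0!·0!·2!·1!·0!·1!) = 1/2
Σ = 1/2  ⇒  CG² = 2·1/2² = 1/2
CG = +√(1/2) = +0.707107

+0.707107  (= +√(1/2))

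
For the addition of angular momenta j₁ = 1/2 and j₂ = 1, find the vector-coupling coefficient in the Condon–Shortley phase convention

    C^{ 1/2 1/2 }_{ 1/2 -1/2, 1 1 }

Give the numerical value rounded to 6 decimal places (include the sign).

j₁+j₂−J=1  J+j₁−j₂=0  J−j₁+j₂=1  j₁+j₂+J+1=3
(j₁±m₁, j₂±m₂, J±M) = (0,1,2,0,1,0)
P² = 2/3
sum k=1..1:
  [1] −1/1 = -1
S = -1
C² = P²·S² = 2/3 ; C = -0.816497

−√(2/3) = -0.816497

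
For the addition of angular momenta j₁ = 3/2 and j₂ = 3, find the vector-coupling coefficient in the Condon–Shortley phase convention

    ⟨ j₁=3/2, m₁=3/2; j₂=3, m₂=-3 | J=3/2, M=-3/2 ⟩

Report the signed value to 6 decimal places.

j₁+j₂−J=3  J+j₁−j₂=0  J−j₁+j₂=3  j₁+j₂+J+1=7
(j₁±m₁, j₂±m₂, J±M) = (3,0,0,6,0,3)
P² = 5184/7
sum k=0..0:
  [0] +1/36 = 1/36
S = 1/36
C² = P²·S² = 4/7 ; C = +0.755929

+0.755929  (= +√(4/7))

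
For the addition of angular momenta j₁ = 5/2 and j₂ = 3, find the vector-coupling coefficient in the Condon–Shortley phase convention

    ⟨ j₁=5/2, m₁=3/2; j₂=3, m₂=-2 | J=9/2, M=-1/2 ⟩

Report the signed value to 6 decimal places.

+0.510355  (= +√(361/1386))

j₁+j₂−J=1  J+j₁−j₂=4  J−j₁+j₂=5  j₁+j₂+J+1=11
(j₁±m₁, j₂±m₂, J±M) = (4,1,1,5,4,5)
P² = 460800/77
sum k=0..1:
  [0] +1/144 = 1/144
  [1] −1/2880 = -1/2880
S = 19/2880
C² = P²·S² = 361/1386 ; C = +0.510355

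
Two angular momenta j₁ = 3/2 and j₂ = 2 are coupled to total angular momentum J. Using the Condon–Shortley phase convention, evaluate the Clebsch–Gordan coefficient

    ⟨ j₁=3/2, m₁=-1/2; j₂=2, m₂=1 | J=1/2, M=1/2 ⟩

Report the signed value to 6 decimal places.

+√(3/10) ≈ +0.547723

triangle: 3!·0!·1!/5! = 6/120
(j±m)!: 1!·2!·3!·1!·1!·0! = 12
prefactor² = (2J+1)·Δ·N² = 6/5
  k=2: +1/(2!·1!·0!·1!·0!·0!) = 1/2
Σ = 1/2  ⇒  CG² = 6/5·1/2² = 3/10
CG = +√(3/10) = +0.547723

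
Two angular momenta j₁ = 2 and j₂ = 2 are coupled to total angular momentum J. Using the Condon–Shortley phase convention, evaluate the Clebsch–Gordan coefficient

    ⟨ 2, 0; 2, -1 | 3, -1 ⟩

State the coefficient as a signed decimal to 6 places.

+0.447214  (= +√(1/5))

triangle: 1!×3!×3!/8! = 36/40320
(j±m)!: 2!×2!×1!×3!×2!×4! = 1152
prefactor² = (2J+1)×Δ×N² = 36/5
  k=0: +1/(0!×1!×2!×1!×1!×2!) = 1/4
  k=1: −1/(1!×0!×1!×0!×2!×3!) = -1/12
Σ = 1/6  ⇒  CG² = 36/5×1/6² = 1/5
CG = +√(1/5) = +0.447214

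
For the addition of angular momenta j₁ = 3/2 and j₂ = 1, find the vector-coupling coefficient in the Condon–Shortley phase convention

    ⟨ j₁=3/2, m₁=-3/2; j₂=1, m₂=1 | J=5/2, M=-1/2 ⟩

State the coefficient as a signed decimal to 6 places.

j₁+j₂−J=0  J+j₁−j₂=3  J−j₁+j₂=2  j₁+j₂+J+1=6
(j₁±m₁, j₂±m₂, J±M) = (0,3,2,0,2,3)
P² = 72/5
sum k=0..0:
  [0] +1/12 = 1/12
S = 1/12
C² = P²·S² = 1/10 ; C = +0.316228

+√(1/10) ≈ +0.316228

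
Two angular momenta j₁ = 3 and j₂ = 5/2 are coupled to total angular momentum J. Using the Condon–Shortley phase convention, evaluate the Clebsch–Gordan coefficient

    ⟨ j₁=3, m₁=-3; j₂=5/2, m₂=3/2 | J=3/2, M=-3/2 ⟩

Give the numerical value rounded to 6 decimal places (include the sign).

j₁+j₂−J=4  J+j₁−j₂=2  J−j₁+j₂=1  j₁+j₂+J+1=8
(j₁±m₁, j₂±m₂, J±M) = (0,6,4,1,0,3)
P² = 3456/7
sum k=4..4:
  [4] +1/48 = 1/48
S = 1/48
C² = P²·S² = 3/14 ; C = +0.462910

+√(3/14) ≈ +0.462910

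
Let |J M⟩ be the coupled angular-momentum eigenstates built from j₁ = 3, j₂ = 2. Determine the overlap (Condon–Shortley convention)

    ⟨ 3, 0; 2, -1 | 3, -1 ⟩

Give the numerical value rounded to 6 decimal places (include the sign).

-0.182574

√[7·2!4!2!/9! · 3!3!1!3!2!4!] = √(96/5)
  +(−1)^0/∏(0,2,3,1,1,1)! = 1/12  (running 1/12)
  +(−1)^1/∏(1,1,2,0,2,2)! = -1/8  (running -1/24)
⟨..|..⟩ = √(96/5)·(-1/24) = -0.182574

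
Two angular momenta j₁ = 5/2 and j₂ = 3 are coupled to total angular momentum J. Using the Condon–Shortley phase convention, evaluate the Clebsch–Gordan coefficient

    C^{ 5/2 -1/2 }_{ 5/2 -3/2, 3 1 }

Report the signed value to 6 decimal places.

j₁+j₂−J=3  J+j₁−j₂=2  J−j₁+j₂=3  j₁+j₂+J+1=9
(j₁±m₁, j₂±m₂, J±M) = (1,4,4,2,2,3)
P² = 576/35
sum k=2..3:
  [2] +1/8 = 1/8
  [3] −1/12 = -1/12
S = 1/24
C² = P²·S² = 1/35 ; C = +0.169031

+0.169031  (= +√(1/35))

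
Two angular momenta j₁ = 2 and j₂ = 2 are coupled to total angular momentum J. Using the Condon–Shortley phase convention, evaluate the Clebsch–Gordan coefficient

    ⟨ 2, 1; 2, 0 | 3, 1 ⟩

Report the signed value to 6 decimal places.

+√(1/5) = +0.447214

triangle: 1!*3!*3!/8! = 36/40320
(j±m)!: 3!*1!*2!*2!*4!*2! = 1152
prefactor² = (2J+1)*Δ*N² = 36/5
  k=0: +1/(0!*1!*1!*2!*2!*1!) = 1/4
  k=1: −1/(1!*0!*0!*1!*3!*2!) = -1/12
Σ = 1/6  ⇒  CG² = 36/5*1/6² = 1/5
CG = +√(1/5) = +0.447214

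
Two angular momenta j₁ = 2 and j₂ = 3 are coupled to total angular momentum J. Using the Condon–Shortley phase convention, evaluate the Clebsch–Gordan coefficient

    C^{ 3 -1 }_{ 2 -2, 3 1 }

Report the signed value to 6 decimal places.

√[7·2!2!4!/9! · 0!4!4!2!2!4!] = √(512/5)
  +(−1)^2/∏(2,0,2,2,0,2)! = 1/16  (running 1/16)
⟨..|..⟩ = √(512/5)·(1/16) = +0.632456

+√(2/5) ≈ +0.632456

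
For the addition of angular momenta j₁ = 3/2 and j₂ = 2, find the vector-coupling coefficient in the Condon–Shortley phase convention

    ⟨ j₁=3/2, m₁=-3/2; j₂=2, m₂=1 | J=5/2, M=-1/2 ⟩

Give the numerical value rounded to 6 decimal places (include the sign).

√[6·1!2!3!/7! · 0!3!3!1!2!3!] = √(216/35)
  +(−1)^1/∏(1,0,2,2,0,1)! = -1/4  (running -1/4)
⟨..|..⟩ = √(216/35)·(-1/4) = -0.621059

−√(27/70) ≈ -0.621059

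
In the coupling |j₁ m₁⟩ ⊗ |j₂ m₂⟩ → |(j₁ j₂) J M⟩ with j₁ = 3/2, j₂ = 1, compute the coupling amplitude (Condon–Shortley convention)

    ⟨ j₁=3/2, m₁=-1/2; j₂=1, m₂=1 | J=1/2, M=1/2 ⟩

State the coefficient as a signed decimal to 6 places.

√[2·2!1!0!/4! · 1!2!2!0!1!0!] = √(2/3)
  +(−1)^2/∏(2,0,0,0,1,0)! = 1/2  (running 1/2)
⟨..|..⟩ = √(2/3)·(1/2) = +0.408248

+√(1/6) ≈ +0.408248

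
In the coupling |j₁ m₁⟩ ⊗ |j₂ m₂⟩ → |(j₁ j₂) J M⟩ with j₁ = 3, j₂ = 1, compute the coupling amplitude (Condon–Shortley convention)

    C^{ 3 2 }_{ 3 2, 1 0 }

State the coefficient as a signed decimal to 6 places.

triangle: 1!*5!*1!/8! = 120/40320
(j±m)!: 5!*1!*1!*1!*5!*1! = 14400
prefactor² = (2J+1)*Δ*N² = 300
  k=0: +1/(0!*1!*1!*1!*4!*0!) = 1/24
  k=1: −1/(1!*0!*0!*0!*5!*1!) = -1/120
Σ = 1/30  ⇒  CG² = 300*1/30² = 1/3
CG = +√(1/3) = +0.577350

+0.577350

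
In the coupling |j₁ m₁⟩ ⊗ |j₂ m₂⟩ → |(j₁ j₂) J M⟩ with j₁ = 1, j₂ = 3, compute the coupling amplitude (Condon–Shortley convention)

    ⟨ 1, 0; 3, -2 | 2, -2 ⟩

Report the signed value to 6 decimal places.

triangle: 2!·0!·4!/7! = 48/5040
(j±m)!: 1!·1!·1!·5!·0!·4! = 2880
prefactor² = (2J+1)·Δ·N² = 960/7
  k=1: −1/(1!·1!·0!·0!·0!·4!) = -1/24
Σ = -1/24  ⇒  CG² = 960/7·(-1/24)² = 5/21
CG = −√(5/21) = -0.487950

−√(5/21) = -0.487950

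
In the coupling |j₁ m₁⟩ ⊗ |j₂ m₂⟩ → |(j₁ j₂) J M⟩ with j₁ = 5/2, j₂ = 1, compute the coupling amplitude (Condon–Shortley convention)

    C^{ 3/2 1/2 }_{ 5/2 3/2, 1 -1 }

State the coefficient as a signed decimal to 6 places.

+√(2/5) = +0.632456

j₁+j₂−J=2  J+j₁−j₂=3  J−j₁+j₂=0  j₁+j₂+J+1=6
(j₁±m₁, j₂±m₂, J±M) = (4,1,0,2,2,1)
P² = 32/5
sum k=0..0:
  [0] +1/4 = 1/4
S = 1/4
C² = P²·S² = 2/5 ; C = +0.632456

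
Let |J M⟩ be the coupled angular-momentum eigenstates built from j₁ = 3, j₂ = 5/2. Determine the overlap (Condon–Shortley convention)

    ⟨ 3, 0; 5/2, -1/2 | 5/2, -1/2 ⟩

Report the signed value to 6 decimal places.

−√(8/105) = -0.276026

triangle: 3!·3!·2!/9! = 72/362880
(j±m)!: 3!·3!·2!·3!·2!·3! = 5184
prefactor² = (2J+1)·Δ·N² = 216/35
  k=0: +1/(0!·3!·3!·2!·0!·0!) = 1/72
  k=1: −1/(1!·2!·2!·1!·1!·1!) = -1/4
  k=2: +1/(2!·1!·1!·0!·2!·2!) = 1/8
Σ = -1/9  ⇒  CG² = 216/35·(-1/9)² = 8/105
CG = −√(8/105) = -0.276026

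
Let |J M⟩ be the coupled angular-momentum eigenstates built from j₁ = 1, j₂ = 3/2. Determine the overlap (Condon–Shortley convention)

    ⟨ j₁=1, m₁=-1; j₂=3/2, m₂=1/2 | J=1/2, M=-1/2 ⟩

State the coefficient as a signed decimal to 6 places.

+√(1/6) ≈ +0.408248

√[2·2!0!1!/4! · 0!2!2!1!0!1!] = √(2/3)
  +(−1)^2/∏(2,0,0,0,0,1)! = 1/2  (running 1/2)
⟨..|..⟩ = √(2/3)·(1/2) = +0.408248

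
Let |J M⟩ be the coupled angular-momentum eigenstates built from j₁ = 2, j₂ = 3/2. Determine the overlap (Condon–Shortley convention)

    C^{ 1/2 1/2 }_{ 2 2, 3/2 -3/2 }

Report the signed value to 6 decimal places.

√[2·3!1!0!/5! · 4!0!0!3!1!0!] = √(72/5)
  +(−1)^0/∏(0,3,0,0,1,0)! = 1/6  (running 1/6)
⟨..|..⟩ = √(72/5)·(1/6) = +0.632456

+0.632456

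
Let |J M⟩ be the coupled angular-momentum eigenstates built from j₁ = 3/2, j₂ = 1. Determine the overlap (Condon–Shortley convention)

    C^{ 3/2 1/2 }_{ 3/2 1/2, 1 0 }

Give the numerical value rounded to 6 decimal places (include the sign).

+√(1/15) ≈ +0.258199

√[4·1!2!1!/5! · 2!1!1!1!2!1!] = √(4/15)
  +(−1)^0/∏(0,1,1,1,1,0)! = 1  (running 1)
  +(−1)^1/∏(1,0,0,0,2,1)! = -1/2  (running 1/2)
⟨..|..⟩ = √(4/15)·(1/2) = +0.258199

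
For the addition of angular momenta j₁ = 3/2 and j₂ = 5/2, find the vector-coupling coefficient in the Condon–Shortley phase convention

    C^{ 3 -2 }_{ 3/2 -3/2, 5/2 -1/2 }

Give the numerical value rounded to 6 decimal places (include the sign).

-0.707107

j₁+j₂−J=1  J+j₁−j₂=2  J−j₁+j₂=4  j₁+j₂+J+1=8
(j₁±m₁, j₂±m₂, J±M) = (0,3,2,3,1,5)
P² = 72
sum k=1..1:
  [1] −1/12 = -1/12
S = -1/12
C² = P²·S² = 1/2 ; C = -0.707107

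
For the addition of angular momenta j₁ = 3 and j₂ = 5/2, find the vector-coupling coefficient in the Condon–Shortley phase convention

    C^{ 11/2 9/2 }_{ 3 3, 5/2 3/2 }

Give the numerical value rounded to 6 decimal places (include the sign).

+0.674200

√[12·0!6!5!/12! · 6!0!4!1!10!1!] = √(1492992000/11)
  +(−1)^0/∏(0,0,0,4,6,1)! = 1/17280  (running 1/17280)
⟨..|..⟩ = √(1492992000/11)·(1/17280) = +0.674200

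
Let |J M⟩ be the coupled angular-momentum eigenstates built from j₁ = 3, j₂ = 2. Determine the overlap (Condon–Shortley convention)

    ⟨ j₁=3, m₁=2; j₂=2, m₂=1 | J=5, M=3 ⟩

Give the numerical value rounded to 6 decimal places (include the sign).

j₁+j₂−J=0  J+j₁−j₂=6  J−j₁+j₂=4  j₁+j₂+J+1=11
(j₁±m₁, j₂±m₂, J±M) = (5,1,3,1,8,2)
P² = 276480
sum k=0..0:
  [0] +1/720 = 1/720
S = 1/720
C² = P²·S² = 8/15 ; C = +0.730297

+0.730297  (= +√(8/15))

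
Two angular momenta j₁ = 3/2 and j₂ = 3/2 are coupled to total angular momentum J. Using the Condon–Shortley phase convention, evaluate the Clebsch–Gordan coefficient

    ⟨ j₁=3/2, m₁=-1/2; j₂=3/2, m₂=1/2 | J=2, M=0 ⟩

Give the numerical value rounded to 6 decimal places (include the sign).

−√(1/4) ≈ -0.500000

j₁+j₂−J=1  J+j₁−j₂=2  J−j₁+j₂=2  j₁+j₂+J+1=6
(j₁±m₁, j₂±m₂, J±M) = (1,2,2,1,2,2)
P² = 4/9
sum k=0..1:
  [0] +1/4 = 1/4
  [1] −1/1 = -1
S = -3/4
C² = P²·S² = 1/4 ; C = -0.500000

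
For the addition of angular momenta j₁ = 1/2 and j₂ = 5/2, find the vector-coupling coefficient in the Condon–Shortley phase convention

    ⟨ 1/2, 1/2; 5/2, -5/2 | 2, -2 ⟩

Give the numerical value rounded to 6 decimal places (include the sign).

+√(5/6) ≈ +0.912871

j₁+j₂−J=1  J+j₁−j₂=0  J−j₁+j₂=4  j₁+j₂+J+1=6
(j₁±m₁, j₂±m₂, J±M) = (1,0,0,5,0,4)
P² = 480
sum k=0..0:
  [0] +1/24 = 1/24
S = 1/24
C² = P²·S² = 5/6 ; C = +0.912871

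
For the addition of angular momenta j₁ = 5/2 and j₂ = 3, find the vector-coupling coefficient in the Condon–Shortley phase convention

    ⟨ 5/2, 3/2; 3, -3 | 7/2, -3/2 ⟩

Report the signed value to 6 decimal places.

+0.534522  (= +√(2/7))

triangle: 2!·3!·4!/10! = 288/3628800
(j±m)!: 4!·1!·0!·6!·2!·5! = 4147200
prefactor² = (2J+1)·Δ·N² = 18432/7
  k=0: +1/(0!·2!·1!·0!·2!·4!) = 1/96
Σ = 1/96  ⇒  CG² = 18432/7·1/96² = 2/7
CG = +√(2/7) = +0.534522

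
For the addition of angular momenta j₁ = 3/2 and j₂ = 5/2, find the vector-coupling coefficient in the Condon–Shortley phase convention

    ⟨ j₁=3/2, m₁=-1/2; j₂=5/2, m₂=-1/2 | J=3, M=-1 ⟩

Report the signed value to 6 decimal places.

triangle: 1!*2!*4!/8! = 48/40320
(j±m)!: 1!*2!*2!*3!*2!*4! = 1152
prefactor² = (2J+1)*Δ*N² = 48/5
  k=0: +1/(0!*1!*2!*2!*0!*2!) = 1/8
  k=1: −1/(1!*0!*1!*1!*1!*3!) = -1/6
Σ = -1/24  ⇒  CG² = 48/5*(-1/24)² = 1/60
CG = −√(1/60) = -0.129099

−√(1/60) = -0.129099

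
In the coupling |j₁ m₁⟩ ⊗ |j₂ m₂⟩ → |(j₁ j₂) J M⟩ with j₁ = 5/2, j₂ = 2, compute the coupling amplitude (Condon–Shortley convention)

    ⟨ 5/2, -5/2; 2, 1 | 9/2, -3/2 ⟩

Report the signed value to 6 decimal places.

j₁+j₂−J=0  J+j₁−j₂=5  J−j₁+j₂=4  j₁+j₂+J+1=10
(j₁±m₁, j₂±m₂, J±M) = (0,5,3,1,3,6)
P² = 172800/7
sum k=0..0:
  [0] +1/720 = 1/720
S = 1/720
C² = P²·S² = 1/21 ; C = +0.218218

+0.218218  (= +√(1/21))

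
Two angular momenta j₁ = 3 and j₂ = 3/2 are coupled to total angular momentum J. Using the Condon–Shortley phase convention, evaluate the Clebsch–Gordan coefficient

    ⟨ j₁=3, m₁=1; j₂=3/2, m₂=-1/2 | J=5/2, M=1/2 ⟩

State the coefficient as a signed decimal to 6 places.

−√(1/70) = -0.119523

j₁+j₂−J=2  J+j₁−j₂=4  J−j₁+j₂=1  j₁+j₂+J+1=8
(j₁±m₁, j₂±m₂, J±M) = (4,2,1,2,3,2)
P² = 288/35
sum k=0..1:
  [0] +1/8 = 1/8
  [1] −1/6 = -1/6
S = -1/24
C² = P²·S² = 1/70 ; C = -0.119523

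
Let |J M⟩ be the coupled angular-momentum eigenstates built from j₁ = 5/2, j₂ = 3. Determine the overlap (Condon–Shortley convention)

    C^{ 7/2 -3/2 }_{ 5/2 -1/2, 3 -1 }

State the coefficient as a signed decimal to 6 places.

j₁+j₂−J=2  J+j₁−j₂=3  J−j₁+j₂=4  j₁+j₂+J+1=10
(j₁±m₁, j₂±m₂, J±M) = (2,3,2,4,2,5)
P² = 3072/35
sum k=0..2:
  [0] +1/48 = 1/48
  [1] −1/12 = -1/12
  [2] +1/96 = 1/96
S = -5/96
C² = P²·S² = 5/21 ; C = -0.487950

-0.487950  (= −√(5/21))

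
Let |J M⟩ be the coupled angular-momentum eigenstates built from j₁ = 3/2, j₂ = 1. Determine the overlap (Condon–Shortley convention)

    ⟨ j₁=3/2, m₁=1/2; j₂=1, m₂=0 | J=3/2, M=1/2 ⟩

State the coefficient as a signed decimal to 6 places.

√[4·1!2!1!/5! · 2!1!1!1!2!1!] = √(4/15)
  +(−1)^0/∏(0,1,1,1,1,0)! = 1  (running 1)
  +(−1)^1/∏(1,0,0,0,2,1)! = -1/2  (running 1/2)
⟨..|..⟩ = √(4/15)·(1/2) = +0.258199

+0.258199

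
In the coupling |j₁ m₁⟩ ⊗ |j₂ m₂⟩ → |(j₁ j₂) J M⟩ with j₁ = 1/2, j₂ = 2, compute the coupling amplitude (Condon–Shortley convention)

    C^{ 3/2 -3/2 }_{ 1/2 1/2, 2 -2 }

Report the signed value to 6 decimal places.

+0.894427

√[4·1!0!3!/5! · 1!0!0!4!0!3!] = √(144/5)
  +(−1)^0/∏(0,1,0,0,0,3)! = 1/6  (running 1/6)
⟨..|..⟩ = √(144/5)·(1/6) = +0.894427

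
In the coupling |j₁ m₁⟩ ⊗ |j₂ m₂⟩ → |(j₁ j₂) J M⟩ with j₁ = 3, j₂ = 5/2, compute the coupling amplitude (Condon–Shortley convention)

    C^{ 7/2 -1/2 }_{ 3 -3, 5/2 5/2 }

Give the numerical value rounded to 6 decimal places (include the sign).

triangle: 2!·4!·3!/10! = 288/3628800
(j±m)!: 0!·6!·5!·0!·3!·4! = 12441600
prefactor² = (2J+1)·Δ·N² = 55296/7
  k=2: +1/(2!·0!·4!·3!·0!·0!) = 1/288
Σ = 1/288  ⇒  CG² = 55296/7·1/288² = 2/21
CG = +√(2/21) = +0.308607

+0.308607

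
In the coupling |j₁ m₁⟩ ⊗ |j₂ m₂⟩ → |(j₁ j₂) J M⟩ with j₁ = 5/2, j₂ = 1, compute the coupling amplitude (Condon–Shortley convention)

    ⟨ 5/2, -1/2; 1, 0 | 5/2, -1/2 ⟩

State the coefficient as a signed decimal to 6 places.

-0.169031

j₁+j₂−J=1  J+j₁−j₂=4  J−j₁+j₂=1  j₁+j₂+J+1=7
(j₁±m₁, j₂±m₂, J±M) = (2,3,1,1,2,3)
P² = 144/35
sum k=0..1:
  [0] +1/6 = 1/6
  [1] −1/4 = -1/4
S = -1/12
C² = P²·S² = 1/35 ; C = -0.169031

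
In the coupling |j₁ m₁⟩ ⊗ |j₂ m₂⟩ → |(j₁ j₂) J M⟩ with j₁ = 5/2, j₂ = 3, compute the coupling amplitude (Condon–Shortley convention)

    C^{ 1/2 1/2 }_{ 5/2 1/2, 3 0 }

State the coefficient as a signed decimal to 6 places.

+√(1/7) = +0.377964

triangle: 5!·0!·1!/7! = 120/5040
(j±m)!: 3!·2!·3!·3!·1!·0! = 432
prefactor² = (2J+1)·Δ·N² = 144/7
  k=2: +1/(2!·3!·0!·1!·0!·0!) = 1/12
Σ = 1/12  ⇒  CG² = 144/7·1/12² = 1/7
CG = +√(1/7) = +0.377964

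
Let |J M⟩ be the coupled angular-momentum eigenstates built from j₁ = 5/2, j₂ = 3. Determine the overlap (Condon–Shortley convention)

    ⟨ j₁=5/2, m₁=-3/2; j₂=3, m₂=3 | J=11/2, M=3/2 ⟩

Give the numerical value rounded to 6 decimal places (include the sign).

j₁+j₂−J=0  J+j₁−j₂=5  J−j₁+j₂=6  j₁+j₂+J+1=12
(j₁±m₁, j₂±m₂, J±M) = (1,4,6,0,7,4)
P² = 49766400/11
sum k=0..0:
  [0] +1/17280 = 1/17280
S = 1/17280
C² = P²·S² = 1/66 ; C = +0.123091

+√(1/66) = +0.123091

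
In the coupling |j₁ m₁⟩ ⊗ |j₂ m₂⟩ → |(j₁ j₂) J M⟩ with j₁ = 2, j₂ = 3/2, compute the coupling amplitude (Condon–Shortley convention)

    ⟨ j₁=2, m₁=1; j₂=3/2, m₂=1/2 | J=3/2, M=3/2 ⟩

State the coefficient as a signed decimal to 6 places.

-0.632456

j₁+j₂−J=2  J+j₁−j₂=2  J−j₁+j₂=1  j₁+j₂+J+1=6
(j₁±m₁, j₂±m₂, J±M) = (3,1,2,1,3,0)
P² = 8/5
sum k=1..1:
  [1] −1/2 = -1/2
S = -1/2
C² = P²·S² = 2/5 ; C = -0.632456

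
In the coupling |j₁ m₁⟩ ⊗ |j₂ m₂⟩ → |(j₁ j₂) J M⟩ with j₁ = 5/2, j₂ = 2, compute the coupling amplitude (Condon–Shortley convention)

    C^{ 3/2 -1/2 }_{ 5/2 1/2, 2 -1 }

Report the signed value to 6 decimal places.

√[4·3!2!1!/7! · 3!2!1!3!1!2!] = √(48/35)
  +(−1)^0/∏(0,3,2,1,0,0)! = 1/12  (running 1/12)
  +(−1)^1/∏(1,2,1,0,1,1)! = -1/2  (running -5/12)
⟨..|..⟩ = √(48/35)·(-5/12) = -0.487950

−√(5/21) = -0.487950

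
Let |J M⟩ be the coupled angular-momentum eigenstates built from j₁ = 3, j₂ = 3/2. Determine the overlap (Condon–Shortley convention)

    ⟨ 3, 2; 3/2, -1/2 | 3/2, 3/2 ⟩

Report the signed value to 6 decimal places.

-0.534522  (= −√(2/7))

j₁+j₂−J=3  J+j₁−j₂=3  J−j₁+j₂=0  j₁+j₂+J+1=7
(j₁±m₁, j₂±m₂, J±M) = (5,1,1,2,3,0)
P² = 288/7
sum k=1..1:
  [1] −1/12 = -1/12
S = -1/12
C² = P²·S² = 2/7 ; C = -0.534522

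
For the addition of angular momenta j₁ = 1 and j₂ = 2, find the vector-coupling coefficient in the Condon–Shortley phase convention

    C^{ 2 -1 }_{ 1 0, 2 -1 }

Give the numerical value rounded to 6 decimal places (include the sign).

√[5·1!1!3!/6! · 1!1!1!3!1!3!] = √(3/2)
  +(−1)^0/∏(0,1,1,1,0,2)! = 1/2  (running 1/2)
  +(−1)^1/∏(1,0,0,0,1,3)! = -1/6  (running 1/3)
⟨..|..⟩ = √(3/2)·(1/3) = +0.408248

+0.408248  (= +√(1/6))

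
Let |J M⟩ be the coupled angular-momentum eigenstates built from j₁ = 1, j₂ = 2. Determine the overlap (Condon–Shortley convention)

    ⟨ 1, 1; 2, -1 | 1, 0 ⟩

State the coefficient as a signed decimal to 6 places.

triangle: 2!·0!·2!/5! = 4/120
(j±m)!: 2!·0!·1!·3!·1!·1! = 12
prefactor² = (2J+1)·Δ·N² = 6/5
  k=0: +1/(0!·2!·0!·1!·0!·1!) = 1/2
Σ = 1/2  ⇒  CG² = 6/5·1/2² = 3/10
CG = +√(3/10) = +0.547723

+√(3/10) = +0.547723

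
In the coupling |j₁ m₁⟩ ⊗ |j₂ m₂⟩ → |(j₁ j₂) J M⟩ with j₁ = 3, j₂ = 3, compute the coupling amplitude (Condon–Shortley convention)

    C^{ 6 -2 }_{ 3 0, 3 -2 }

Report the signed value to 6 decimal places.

+√(8/33) ≈ +0.492366

triangle: 0!·6!·6!/13! = 518400/6227020800
(j±m)!: 3!·3!·1!·5!·4!·8! = 4180377600
prefactor² = (2J+1)·Δ·N² = 49766400/11
  k=0: +1/(0!·0!·3!·1!·3!·5!) = 1/4320
Σ = 1/4320  ⇒  CG² = 49766400/11·1/4320² = 8/33
CG = +√(8/33) = +0.492366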